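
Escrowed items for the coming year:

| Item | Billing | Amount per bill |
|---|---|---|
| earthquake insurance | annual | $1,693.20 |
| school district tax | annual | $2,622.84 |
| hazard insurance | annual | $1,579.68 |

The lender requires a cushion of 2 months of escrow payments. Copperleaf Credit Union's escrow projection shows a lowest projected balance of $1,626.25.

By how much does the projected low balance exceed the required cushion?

$643.63

Earthquake insurance: $1,693.20
School district tax: $2,622.84
Hazard insurance: $1,579.68
Combined annual = $1,693.20 + $2,622.84 + $1,579.68 = $5,895.72
Monthly escrow = $5,895.72 ÷ 12 = $491.31
Required reserve = 2 × $491.31 = $982.62
Surplus = $1,626.25 − $982.62 = $643.63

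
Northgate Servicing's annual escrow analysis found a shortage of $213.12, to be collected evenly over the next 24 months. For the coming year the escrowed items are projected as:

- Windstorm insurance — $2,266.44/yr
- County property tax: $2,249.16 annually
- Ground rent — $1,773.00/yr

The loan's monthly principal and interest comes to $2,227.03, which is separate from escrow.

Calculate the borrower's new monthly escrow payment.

$532.93

Windstorm insurance = $2,266.44
County property tax = $2,249.16
Ground rent = $1,773.00
Total per year = $6,288.60
Base monthly escrow = $6,288.60 ÷ 12 = $524.05
Monthly shortage recovery: $213.12 / 24 = $8.88
New monthly escrow = $524.05 + $8.88 = $532.93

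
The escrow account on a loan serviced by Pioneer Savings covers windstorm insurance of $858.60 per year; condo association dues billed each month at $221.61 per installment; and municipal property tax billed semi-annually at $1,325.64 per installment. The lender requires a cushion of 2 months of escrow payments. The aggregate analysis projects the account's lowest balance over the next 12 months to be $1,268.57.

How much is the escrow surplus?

$240.37

Windstorm insurance = $858.60 per year
Condo association dues = $221.61 × 12 = $2,659.32 per year
Municipal property tax = $1,325.64 × 2 = $2,651.28 per year
Combined annual = $6,169.20
Per month = $6,169.20 ÷ 12 = $514.10
Required reserve = 2 × $514.10 = $1,028.20
Surplus = $1,268.57 − $1,028.20 = $240.37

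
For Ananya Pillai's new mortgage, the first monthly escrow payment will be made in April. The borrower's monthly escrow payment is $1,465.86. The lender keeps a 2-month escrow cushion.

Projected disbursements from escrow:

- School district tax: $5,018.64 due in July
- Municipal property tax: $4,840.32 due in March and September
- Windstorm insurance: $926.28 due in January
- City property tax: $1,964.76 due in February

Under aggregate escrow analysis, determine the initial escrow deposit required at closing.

Cushion = 2 × $1,465.86 = $2,931.72
Trial balance (start $0, +$1,465.86 each month, − disbursements):
  Apr: +$1,465.86 → $1,465.86
  May: +$1,465.86 → $2,931.72
  Jun: +$1,465.86 → $4,397.58
  Jul: +$1,465.86 − $5,018.64 → $844.80
  Aug: +$1,465.86 → $2,310.66
  Sep: +$1,465.86 − $4,840.32 → -$1,063.80
  Oct: +$1,465.86 → $402.06
  Nov: +$1,465.86 → $1,867.92
  Dec: +$1,465.86 → $3,333.78
  Jan: +$1,465.86 − $926.28 → $3,873.36
  Feb: +$1,465.86 − $1,964.76 → $3,374.46
  Mar: +$1,465.86 − $4,840.32 → $0.00
Lowest trial balance = -$1,063.80 (Sep)
Initial deposit = cushion − low point = $2,931.72 − (-$1,063.80) = $3,995.52

$3,995.52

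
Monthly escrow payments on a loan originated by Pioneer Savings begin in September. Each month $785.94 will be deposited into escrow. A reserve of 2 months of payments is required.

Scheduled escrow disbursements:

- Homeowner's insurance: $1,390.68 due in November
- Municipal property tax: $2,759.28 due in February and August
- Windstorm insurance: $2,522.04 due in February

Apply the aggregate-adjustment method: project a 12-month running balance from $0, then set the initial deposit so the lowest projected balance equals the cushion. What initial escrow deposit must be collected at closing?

Cushion = 2 × $785.94 = $1,571.88
Trial balance (start $0, +$785.94 each month, − disbursements):
  Sep: +$785.94 → $785.94
  Oct: +$785.94 → $1,571.88
  Nov: +$785.94 − $1,390.68 → $967.14
  Dec: +$785.94 → $1,753.08
  Jan: +$785.94 → $2,539.02
  Feb: +$785.94 − $5,281.32 → -$1,956.36
  Mar: +$785.94 → -$1,170.42
  Apr: +$785.94 → -$384.48
  May: +$785.94 → $401.46
  Jun: +$785.94 → $1,187.40
  Jul: +$785.94 → $1,973.34
  Aug: +$785.94 − $2,759.28 → $0.00
Lowest trial balance = -$1,956.36 (Feb)
Initial deposit = cushion − low point = $1,571.88 − (-$1,956.36) = $3,528.24

$3,528.24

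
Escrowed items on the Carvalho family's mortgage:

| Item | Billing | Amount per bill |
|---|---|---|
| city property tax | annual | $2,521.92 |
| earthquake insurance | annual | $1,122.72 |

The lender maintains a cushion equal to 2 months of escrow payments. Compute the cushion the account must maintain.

$607.44

City property tax = $2,521.92 annually
Earthquake insurance = $1,122.72 annually
Total annual escrow = $3,644.64
Monthly = $3,644.64 / 12 = $303.72
Required cushion = 2 × $303.72 = $607.44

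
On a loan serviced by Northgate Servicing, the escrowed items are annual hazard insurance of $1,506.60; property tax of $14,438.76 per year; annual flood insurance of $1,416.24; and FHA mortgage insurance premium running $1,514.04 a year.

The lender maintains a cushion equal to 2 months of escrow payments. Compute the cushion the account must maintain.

$3,145.94

Hazard insurance = $1,506.60 per year
Property tax = $14,438.76 per year
Flood insurance = $1,416.24 per year
FHA mortgage insurance premium = $1,514.04 per year
Combined annual = $1,506.60 + $14,438.76 + $1,416.24 + $1,514.04 = $18,875.64
Base monthly escrow = $18,875.64 ÷ 12 = $1,572.97
Reserve = 2 × $1,572.97 = $3,145.94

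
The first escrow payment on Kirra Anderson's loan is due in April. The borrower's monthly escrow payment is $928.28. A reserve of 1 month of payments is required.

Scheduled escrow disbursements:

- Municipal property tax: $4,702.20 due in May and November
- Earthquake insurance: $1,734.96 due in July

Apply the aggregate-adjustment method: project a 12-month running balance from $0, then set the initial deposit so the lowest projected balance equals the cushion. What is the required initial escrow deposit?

Cushion = 1 × $928.28 = $928.28
Trial balance (start $0, +$928.28 each month, − disbursements):
  Apr: +$928.28 → $928.28
  May: +$928.28 − $4,702.20 → -$2,845.64
  Jun: +$928.28 → -$1,917.36
  Jul: +$928.28 − $1,734.96 → -$2,724.04
  Aug: +$928.28 → -$1,795.76
  Sep: +$928.28 → -$867.48
  Oct: +$928.28 → $60.80
  Nov: +$928.28 − $4,702.20 → -$3,713.12
  Dec: +$928.28 → -$2,784.84
  Jan: +$928.28 → -$1,856.56
  Feb: +$928.28 → -$928.28
  Mar: +$928.28 → $0.00
Lowest trial balance = -$3,713.12 (Nov)
Initial deposit = cushion − low point = $928.28 − (-$3,713.12) = $4,641.40

$4,641.40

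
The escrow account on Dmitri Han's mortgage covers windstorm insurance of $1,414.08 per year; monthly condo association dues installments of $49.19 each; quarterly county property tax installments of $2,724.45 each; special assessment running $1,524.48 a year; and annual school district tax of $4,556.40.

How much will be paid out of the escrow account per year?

$18,983.04

Windstorm insurance = $1,414.08 per year
Condo association dues = $49.19 × 12 = $590.28 per year
County property tax = $2,724.45 × 4 = $10,897.80 per year
Special assessment = $1,524.48 per year
School district tax = $4,556.40 per year
Annual escrow total = $1,414.08 + $590.28 + $10,897.80 + $1,524.48 + $4,556.40 = $18,983.04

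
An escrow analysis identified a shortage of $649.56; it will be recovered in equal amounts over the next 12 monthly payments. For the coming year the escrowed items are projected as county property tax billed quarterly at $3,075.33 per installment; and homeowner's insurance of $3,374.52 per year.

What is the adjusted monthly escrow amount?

County property tax: $3,075.33 × 4 = $12,301.32 per year
Homeowner's insurance: $3,374.52 per year
Yearly total = $15,675.84
Monthly = $15,675.84 / 12 = $1,306.32
Monthly shortage recovery: $649.56 ÷ 12 = $54.13
New monthly escrow = $1,306.32 + $54.13 = $1,360.45

$1,360.45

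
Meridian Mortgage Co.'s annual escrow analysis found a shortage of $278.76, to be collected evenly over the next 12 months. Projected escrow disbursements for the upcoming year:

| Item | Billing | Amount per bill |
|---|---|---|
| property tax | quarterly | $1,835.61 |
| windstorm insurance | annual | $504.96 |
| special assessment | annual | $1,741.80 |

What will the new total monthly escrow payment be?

$822.33

Property tax = $1,835.61 × 4 = $7,342.44
Windstorm insurance = $504.96
Special assessment = $1,741.80
Total annual escrow = $7,342.44 + $504.96 + $1,741.80 = $9,589.20
Monthly escrow = $9,589.20 ÷ 12 = $799.10
Shortage per month = $278.76 ÷ 12 = $23.23
New monthly escrow = $799.10 + $23.23 = $822.33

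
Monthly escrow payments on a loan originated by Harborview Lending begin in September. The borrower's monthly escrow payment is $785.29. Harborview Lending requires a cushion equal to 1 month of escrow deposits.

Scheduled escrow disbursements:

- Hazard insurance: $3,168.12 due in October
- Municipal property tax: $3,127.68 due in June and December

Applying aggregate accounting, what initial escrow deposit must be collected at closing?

$3,939.93

Cushion = 1 × $785.29 = $785.29
Trial balance (start $0, +$785.29 each month, − disbursements):
  Sep: +$785.29 → $785.29
  Oct: +$785.29 − $3,168.12 → -$1,597.54
  Nov: +$785.29 → -$812.25
  Dec: +$785.29 − $3,127.68 → -$3,154.64
  Jan: +$785.29 → -$2,369.35
  Feb: +$785.29 → -$1,584.06
  Mar: +$785.29 → -$798.77
  Apr: +$785.29 → -$13.48
  May: +$785.29 → $771.81
  Jun: +$785.29 − $3,127.68 → -$1,570.58
  Jul: +$785.29 → -$785.29
  Aug: +$785.29 → $0.00
Lowest trial balance = -$3,154.64 (Dec)
Initial deposit = cushion − low point = $785.29 − (-$3,154.64) = $3,939.93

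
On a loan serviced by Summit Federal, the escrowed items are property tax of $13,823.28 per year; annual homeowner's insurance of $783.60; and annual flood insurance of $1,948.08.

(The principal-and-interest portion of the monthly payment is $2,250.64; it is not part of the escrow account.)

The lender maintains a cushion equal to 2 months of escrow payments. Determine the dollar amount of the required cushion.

$2,759.16

Property tax — $13,823.28 annually
Homeowner's insurance — $783.60 annually
Flood insurance — $1,948.08 annually
Annual escrow total = $13,823.28 + $783.60 + $1,948.08 = $16,554.96
Base monthly escrow = $16,554.96 / 12 = $1,379.58
Reserve = 2 × $1,379.58 = $2,759.16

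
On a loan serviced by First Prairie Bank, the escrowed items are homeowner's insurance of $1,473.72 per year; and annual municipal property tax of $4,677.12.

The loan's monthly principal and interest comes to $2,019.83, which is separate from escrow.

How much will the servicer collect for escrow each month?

$512.57

Homeowner's insurance = $1,473.72 per year
Municipal property tax = $4,677.12 per year
Yearly total = $1,473.72 + $4,677.12 = $6,150.84
Base monthly escrow = $6,150.84 / 12 = $512.57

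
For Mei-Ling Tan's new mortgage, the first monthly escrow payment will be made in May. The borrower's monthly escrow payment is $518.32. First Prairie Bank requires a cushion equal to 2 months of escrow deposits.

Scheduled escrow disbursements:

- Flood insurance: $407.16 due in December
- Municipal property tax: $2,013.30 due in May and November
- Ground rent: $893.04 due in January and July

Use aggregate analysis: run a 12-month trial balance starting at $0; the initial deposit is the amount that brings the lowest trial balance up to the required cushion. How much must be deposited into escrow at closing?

Cushion = 2 × $518.32 = $1,036.64
Trial balance (start $0, +$518.32 each month, − disbursements):
  May: +$518.32 − $2,013.30 → -$1,494.98
  Jun: +$518.32 → -$976.66
  Jul: +$518.32 − $893.04 → -$1,351.38
  Aug: +$518.32 → -$833.06
  Sep: +$518.32 → -$314.74
  Oct: +$518.32 → $203.58
  Nov: +$518.32 − $2,013.30 → -$1,291.40
  Dec: +$518.32 − $407.16 → -$1,180.24
  Jan: +$518.32 − $893.04 → -$1,554.96
  Feb: +$518.32 → -$1,036.64
  Mar: +$518.32 → -$518.32
  Apr: +$518.32 → $0.00
Lowest trial balance = -$1,554.96 (Jan)
Initial deposit = cushion − low point = $1,036.64 − (-$1,554.96) = $2,591.60

$2,591.60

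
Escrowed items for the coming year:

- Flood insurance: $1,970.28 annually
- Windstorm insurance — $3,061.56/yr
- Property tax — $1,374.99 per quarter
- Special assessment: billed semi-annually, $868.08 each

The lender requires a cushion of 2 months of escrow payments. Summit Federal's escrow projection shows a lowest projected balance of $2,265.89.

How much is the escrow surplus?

Flood insurance — $1,970.28 annually
Windstorm insurance — $3,061.56 annually
Property tax — $1,374.99 × 4 = $5,499.96 annually
Special assessment — $868.08 × 2 = $1,736.16 annually
Total per year = $12,267.96
Monthly escrow = $12,267.96 ÷ 12 = $1,022.33
Cushion = 2 × $1,022.33 = $2,044.66
Surplus = $2,265.89 − $2,044.66 = $221.23

$221.23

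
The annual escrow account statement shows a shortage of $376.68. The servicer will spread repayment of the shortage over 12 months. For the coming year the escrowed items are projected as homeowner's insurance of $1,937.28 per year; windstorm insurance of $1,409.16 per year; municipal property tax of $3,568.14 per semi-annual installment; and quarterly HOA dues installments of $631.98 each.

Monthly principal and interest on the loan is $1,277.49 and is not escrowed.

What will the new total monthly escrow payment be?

Homeowner's insurance — $1,937.28 per year
Windstorm insurance — $1,409.16 per year
Municipal property tax — $3,568.14 × 2 = $7,136.28 per year
HOA dues — $631.98 × 4 = $2,527.92 per year
Total annual escrow = $1,937.28 + $1,409.16 + $7,136.28 + $2,527.92 = $13,010.64
Base monthly escrow = $13,010.64 ÷ 12 = $1,084.22
Monthly shortage recovery: $376.68 ÷ 12 = $31.39
New monthly escrow = $1,084.22 + $31.39 = $1,115.61

$1,115.61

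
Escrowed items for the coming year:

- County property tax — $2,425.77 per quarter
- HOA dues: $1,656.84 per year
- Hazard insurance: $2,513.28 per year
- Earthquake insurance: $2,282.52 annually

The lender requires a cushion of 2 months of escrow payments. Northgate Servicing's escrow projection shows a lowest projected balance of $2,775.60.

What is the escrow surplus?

County property tax — $2,425.77 × 4 = $9,703.08 per year
HOA dues — $1,656.84 per year
Hazard insurance — $2,513.28 per year
Earthquake insurance — $2,282.52 per year
Yearly total = $9,703.08 + $1,656.84 + $2,513.28 + $2,282.52 = $16,155.72
Monthly escrow = $16,155.72 ÷ 12 = $1,346.31
Required cushion = 2 × $1,346.31 = $2,692.62
Excess over cushion: $2,775.60 − $2,692.62 = $82.98

$82.98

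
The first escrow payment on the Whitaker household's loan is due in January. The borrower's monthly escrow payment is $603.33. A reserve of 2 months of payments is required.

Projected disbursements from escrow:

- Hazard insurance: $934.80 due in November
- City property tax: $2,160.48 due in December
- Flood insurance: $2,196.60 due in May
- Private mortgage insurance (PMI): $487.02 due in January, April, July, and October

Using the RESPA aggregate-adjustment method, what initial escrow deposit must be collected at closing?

$1,360.65

Cushion = 2 × $603.33 = $1,206.66
Trial balance (start $0, +$603.33 each month, − disbursements):
  Jan: +$603.33 − $487.02 → $116.31
  Feb: +$603.33 → $719.64
  Mar: +$603.33 → $1,322.97
  Apr: +$603.33 − $487.02 → $1,439.28
  May: +$603.33 − $2,196.60 → -$153.99
  Jun: +$603.33 → $449.34
  Jul: +$603.33 − $487.02 → $565.65
  Aug: +$603.33 → $1,168.98
  Sep: +$603.33 → $1,772.31
  Oct: +$603.33 − $487.02 → $1,888.62
  Nov: +$603.33 − $934.80 → $1,557.15
  Dec: +$603.33 − $2,160.48 → $0.00
Lowest trial balance = -$153.99 (May)
Initial deposit = cushion − low point = $1,206.66 − (-$153.99) = $1,360.65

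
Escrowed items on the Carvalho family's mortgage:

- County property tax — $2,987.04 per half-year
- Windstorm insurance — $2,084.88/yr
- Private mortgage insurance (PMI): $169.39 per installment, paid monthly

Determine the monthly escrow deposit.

County property tax — $2,987.04 × 2 = $5,974.08
Windstorm insurance — $2,084.88
Private mortgage insurance (PMI) — $169.39 × 12 = $2,032.68
Total per year = $5,974.08 + $2,084.88 + $2,032.68 = $10,091.64
Per month = $10,091.64 / 12 = $840.97

$840.97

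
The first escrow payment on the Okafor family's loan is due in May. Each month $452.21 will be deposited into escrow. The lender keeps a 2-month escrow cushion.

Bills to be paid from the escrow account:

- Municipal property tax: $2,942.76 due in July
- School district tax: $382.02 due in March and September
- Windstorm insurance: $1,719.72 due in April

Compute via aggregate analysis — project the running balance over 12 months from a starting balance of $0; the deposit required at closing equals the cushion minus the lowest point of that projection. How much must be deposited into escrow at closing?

$2,490.55

Cushion = 2 × $452.21 = $904.42
Trial balance (start $0, +$452.21 each month, − disbursements):
  May: +$452.21 → $452.21
  Jun: +$452.21 → $904.42
  Jul: +$452.21 − $2,942.76 → -$1,586.13
  Aug: +$452.21 → -$1,133.92
  Sep: +$452.21 − $382.02 → -$1,063.73
  Oct: +$452.21 → -$611.52
  Nov: +$452.21 → -$159.31
  Dec: +$452.21 → $292.90
  Jan: +$452.21 → $745.11
  Feb: +$452.21 → $1,197.32
  Mar: +$452.21 − $382.02 → $1,267.51
  Apr: +$452.21 − $1,719.72 → $0.00
Lowest trial balance = -$1,586.13 (Jul)
Initial deposit = cushion − low point = $904.42 − (-$1,586.13) = $2,490.55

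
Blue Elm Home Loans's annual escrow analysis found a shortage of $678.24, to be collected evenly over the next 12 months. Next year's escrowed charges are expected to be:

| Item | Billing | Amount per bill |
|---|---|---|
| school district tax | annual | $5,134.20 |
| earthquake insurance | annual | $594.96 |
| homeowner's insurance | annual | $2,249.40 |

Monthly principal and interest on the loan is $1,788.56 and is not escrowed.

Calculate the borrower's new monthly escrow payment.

School district tax: $5,134.20
Earthquake insurance: $594.96
Homeowner's insurance: $2,249.40
Combined annual = $7,978.56
Base monthly escrow = $7,978.56 ÷ 12 = $664.88
Shortage per month = $678.24 / 12 = $56.52
New monthly escrow = $664.88 + $56.52 = $721.40

$721.40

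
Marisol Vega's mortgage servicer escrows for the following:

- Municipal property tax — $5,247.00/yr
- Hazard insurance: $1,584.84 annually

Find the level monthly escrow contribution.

Municipal property tax — $5,247.00 per year
Hazard insurance — $1,584.84 per year
Total annual escrow = $5,247.00 + $1,584.84 = $6,831.84
Per month = $6,831.84 ÷ 12 = $569.32

$569.32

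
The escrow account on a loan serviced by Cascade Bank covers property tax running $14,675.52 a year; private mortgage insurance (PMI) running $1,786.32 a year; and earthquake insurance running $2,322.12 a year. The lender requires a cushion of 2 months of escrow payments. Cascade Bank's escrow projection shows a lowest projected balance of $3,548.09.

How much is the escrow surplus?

Property tax: $14,675.52/yr
Private mortgage insurance (PMI): $1,786.32/yr
Earthquake insurance: $2,322.12/yr
Yearly total = $14,675.52 + $1,786.32 + $2,322.12 = $18,783.96
Monthly = $18,783.96 / 12 = $1,565.33
Required cushion = 2 × $1,565.33 = $3,130.66
Excess over cushion: $3,548.09 − $3,130.66 = $417.43

$417.43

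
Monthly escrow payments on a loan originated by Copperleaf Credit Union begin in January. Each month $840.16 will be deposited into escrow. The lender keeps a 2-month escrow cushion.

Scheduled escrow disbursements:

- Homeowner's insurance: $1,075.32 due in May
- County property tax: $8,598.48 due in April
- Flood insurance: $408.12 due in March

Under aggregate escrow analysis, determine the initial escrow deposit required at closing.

Cushion = 2 × $840.16 = $1,680.32
Trial balance (start $0, +$840.16 each month, − disbursements):
  Jan: +$840.16 → $840.16
  Feb: +$840.16 → $1,680.32
  Mar: +$840.16 − $408.12 → $2,112.36
  Apr: +$840.16 − $8,598.48 → -$5,645.96
  May: +$840.16 − $1,075.32 → -$5,881.12
  Jun: +$840.16 → -$5,040.96
  Jul: +$840.16 → -$4,200.80
  Aug: +$840.16 → -$3,360.64
  Sep: +$840.16 → -$2,520.48
  Oct: +$840.16 → -$1,680.32
  Nov: +$840.16 → -$840.16
  Dec: +$840.16 → $0.00
Lowest trial balance = -$5,881.12 (May)
Initial deposit = cushion − low point = $1,680.32 − (-$5,881.12) = $7,561.44

$7,561.44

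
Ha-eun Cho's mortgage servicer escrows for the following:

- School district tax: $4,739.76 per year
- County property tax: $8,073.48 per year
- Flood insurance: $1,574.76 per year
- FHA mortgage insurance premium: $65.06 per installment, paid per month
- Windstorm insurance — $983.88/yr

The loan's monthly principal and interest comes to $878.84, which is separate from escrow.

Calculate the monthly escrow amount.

School district tax: $4,739.76/yr
County property tax: $8,073.48/yr
Flood insurance: $1,574.76/yr
FHA mortgage insurance premium: $65.06 × 12 = $780.72/yr
Windstorm insurance: $983.88/yr
Annual escrow total = $16,152.60
Per month = $16,152.60 / 12 = $1,346.05

$1,346.05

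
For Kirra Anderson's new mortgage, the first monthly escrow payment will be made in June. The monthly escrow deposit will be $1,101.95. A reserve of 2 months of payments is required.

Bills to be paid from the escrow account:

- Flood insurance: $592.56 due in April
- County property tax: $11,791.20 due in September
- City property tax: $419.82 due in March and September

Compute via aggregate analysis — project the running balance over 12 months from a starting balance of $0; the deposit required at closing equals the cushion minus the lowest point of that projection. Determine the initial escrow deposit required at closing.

$10,007.12

Cushion = 2 × $1,101.95 = $2,203.90
Trial balance (start $0, +$1,101.95 each month, − disbursements):
  Jun: +$1,101.95 → $1,101.95
  Jul: +$1,101.95 → $2,203.90
  Aug: +$1,101.95 → $3,305.85
  Sep: +$1,101.95 − $12,211.02 → -$7,803.22
  Oct: +$1,101.95 → -$6,701.27
  Nov: +$1,101.95 → -$5,599.32
  Dec: +$1,101.95 → -$4,497.37
  Jan: +$1,101.95 → -$3,395.42
  Feb: +$1,101.95 → -$2,293.47
  Mar: +$1,101.95 − $419.82 → -$1,611.34
  Apr: +$1,101.95 − $592.56 → -$1,101.95
  May: +$1,101.95 → $0.00
Lowest trial balance = -$7,803.22 (Sep)
Initial deposit = cushion − low point = $2,203.90 − (-$7,803.22) = $10,007.12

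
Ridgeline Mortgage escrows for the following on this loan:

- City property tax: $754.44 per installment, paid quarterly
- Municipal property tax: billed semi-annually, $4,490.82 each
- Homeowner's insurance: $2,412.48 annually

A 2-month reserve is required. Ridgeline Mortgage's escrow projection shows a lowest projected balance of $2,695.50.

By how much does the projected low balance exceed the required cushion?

City property tax: $754.44 × 4 = $3,017.76 annually
Municipal property tax: $4,490.82 × 2 = $8,981.64 annually
Homeowner's insurance: $2,412.48 annually
Combined annual = $3,017.76 + $8,981.64 + $2,412.48 = $14,411.88
Base monthly escrow = $14,411.88 ÷ 12 = $1,200.99
Required reserve = 2 × $1,200.99 = $2,401.98
Excess over cushion: $2,695.50 − $2,401.98 = $293.52

$293.52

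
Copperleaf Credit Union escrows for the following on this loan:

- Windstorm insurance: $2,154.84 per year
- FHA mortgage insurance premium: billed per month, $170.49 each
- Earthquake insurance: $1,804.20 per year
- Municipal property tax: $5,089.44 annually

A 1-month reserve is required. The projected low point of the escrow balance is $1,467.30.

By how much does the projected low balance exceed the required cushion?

Windstorm insurance = $2,154.84 per year
FHA mortgage insurance premium = $170.49 × 12 = $2,045.88 per year
Earthquake insurance = $1,804.20 per year
Municipal property tax = $5,089.44 per year
Combined annual = $11,094.36
Per month = $11,094.36 ÷ 12 = $924.53
Required cushion = 1 × $924.53 = $924.53
Surplus = $1,467.30 − $924.53 = $542.77

$542.77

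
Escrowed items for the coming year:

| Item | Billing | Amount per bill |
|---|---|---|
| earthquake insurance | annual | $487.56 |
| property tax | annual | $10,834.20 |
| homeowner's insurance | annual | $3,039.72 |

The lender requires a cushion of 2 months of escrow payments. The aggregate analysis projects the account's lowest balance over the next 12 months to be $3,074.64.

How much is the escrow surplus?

Earthquake insurance — $487.56 annually
Property tax — $10,834.20 annually
Homeowner's insurance — $3,039.72 annually
Combined annual = $487.56 + $10,834.20 + $3,039.72 = $14,361.48
Monthly escrow = $14,361.48 ÷ 12 = $1,196.79
Required cushion = 2 × $1,196.79 = $2,393.58
Surplus = $3,074.64 − $2,393.58 = $681.06

$681.06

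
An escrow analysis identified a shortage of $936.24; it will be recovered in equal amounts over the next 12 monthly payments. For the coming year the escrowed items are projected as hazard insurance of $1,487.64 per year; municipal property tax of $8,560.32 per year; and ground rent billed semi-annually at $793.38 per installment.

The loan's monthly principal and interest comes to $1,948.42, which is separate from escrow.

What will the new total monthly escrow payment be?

$1,047.58

Hazard insurance = $1,487.64/yr
Municipal property tax = $8,560.32/yr
Ground rent = $793.38 × 2 = $1,586.76/yr
Annual escrow total = $1,487.64 + $8,560.32 + $1,586.76 = $11,634.72
Monthly escrow = $11,634.72 ÷ 12 = $969.56
Shortage per month = $936.24 ÷ 12 = $78.02
Adjusted monthly = $969.56 + $78.02 = $1,047.58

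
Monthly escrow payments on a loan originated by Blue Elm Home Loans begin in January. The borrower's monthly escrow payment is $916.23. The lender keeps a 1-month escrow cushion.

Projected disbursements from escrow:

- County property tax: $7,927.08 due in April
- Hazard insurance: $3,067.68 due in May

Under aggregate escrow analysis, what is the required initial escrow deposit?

$7,329.84

Cushion = 1 × $916.23 = $916.23
Trial balance (start $0, +$916.23 each month, − disbursements):
  Jan: +$916.23 → $916.23
  Feb: +$916.23 → $1,832.46
  Mar: +$916.23 → $2,748.69
  Apr: +$916.23 − $7,927.08 → -$4,262.16
  May: +$916.23 − $3,067.68 → -$6,413.61
  Jun: +$916.23 → -$5,497.38
  Jul: +$916.23 → -$4,581.15
  Aug: +$916.23 → -$3,664.92
  Sep: +$916.23 → -$2,748.69
  Oct: +$916.23 → -$1,832.46
  Nov: +$916.23 → -$916.23
  Dec: +$916.23 → $0.00
Lowest trial balance = -$6,413.61 (May)
Initial deposit = cushion − low point = $916.23 − (-$6,413.61) = $7,329.84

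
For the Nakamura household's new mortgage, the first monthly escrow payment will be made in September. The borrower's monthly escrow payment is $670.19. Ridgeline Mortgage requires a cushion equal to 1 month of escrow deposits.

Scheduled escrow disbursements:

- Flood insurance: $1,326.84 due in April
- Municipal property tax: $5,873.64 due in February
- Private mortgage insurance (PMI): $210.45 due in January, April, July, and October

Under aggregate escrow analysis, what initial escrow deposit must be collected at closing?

$3,140.50

Cushion = 1 × $670.19 = $670.19
Trial balance (start $0, +$670.19 each month, − disbursements):
  Sep: +$670.19 → $670.19
  Oct: +$670.19 − $210.45 → $1,129.93
  Nov: +$670.19 → $1,800.12
  Dec: +$670.19 → $2,470.31
  Jan: +$670.19 − $210.45 → $2,930.05
  Feb: +$670.19 − $5,873.64 → -$2,273.40
  Mar: +$670.19 → -$1,603.21
  Apr: +$670.19 − $1,537.29 → -$2,470.31
  May: +$670.19 → -$1,800.12
  Jun: +$670.19 → -$1,129.93
  Jul: +$670.19 − $210.45 → -$670.19
  Aug: +$670.19 → $0.00
Lowest trial balance = -$2,470.31 (Apr)
Initial deposit = cushion − low point = $670.19 − (-$2,470.31) = $3,140.50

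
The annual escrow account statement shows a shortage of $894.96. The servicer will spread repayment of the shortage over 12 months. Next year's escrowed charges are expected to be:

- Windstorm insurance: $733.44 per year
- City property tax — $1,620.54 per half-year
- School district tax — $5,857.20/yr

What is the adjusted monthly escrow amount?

Windstorm insurance: $733.44 per year
City property tax: $1,620.54 × 2 = $3,241.08 per year
School district tax: $5,857.20 per year
Total per year = $733.44 + $3,241.08 + $5,857.20 = $9,831.72
Monthly = $9,831.72 ÷ 12 = $819.31
Monthly shortage recovery: $894.96 ÷ 12 = $74.58
New monthly escrow = $819.31 + $74.58 = $893.89

$893.89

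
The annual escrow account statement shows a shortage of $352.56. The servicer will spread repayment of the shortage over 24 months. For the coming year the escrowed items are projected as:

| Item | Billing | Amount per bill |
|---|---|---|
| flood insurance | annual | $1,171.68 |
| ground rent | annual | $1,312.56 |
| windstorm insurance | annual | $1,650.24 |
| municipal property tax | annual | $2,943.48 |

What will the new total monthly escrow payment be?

Flood insurance: $1,171.68/yr
Ground rent: $1,312.56/yr
Windstorm insurance: $1,650.24/yr
Municipal property tax: $2,943.48/yr
Combined annual = $7,077.96
Monthly = $7,077.96 / 12 = $589.83
Shortage per month = $352.56 / 24 = $14.69
New monthly escrow = $589.83 + $14.69 = $604.52

$604.52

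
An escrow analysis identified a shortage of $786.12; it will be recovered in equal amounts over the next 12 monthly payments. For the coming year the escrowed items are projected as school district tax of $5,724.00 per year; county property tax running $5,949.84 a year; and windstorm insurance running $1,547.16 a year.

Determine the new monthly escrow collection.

School district tax: $5,724.00
County property tax: $5,949.84
Windstorm insurance: $1,547.16
Annual escrow total = $5,724.00 + $5,949.84 + $1,547.16 = $13,221.00
Monthly = $13,221.00 ÷ 12 = $1,101.75
Monthly shortage recovery: $786.12 / 12 = $65.51
New monthly escrow = $1,101.75 + $65.51 = $1,167.26

$1,167.26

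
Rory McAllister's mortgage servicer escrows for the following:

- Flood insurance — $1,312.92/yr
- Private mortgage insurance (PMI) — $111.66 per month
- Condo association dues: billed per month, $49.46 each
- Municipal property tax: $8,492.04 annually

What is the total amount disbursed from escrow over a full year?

Flood insurance: $1,312.92/yr
Private mortgage insurance (PMI): $111.66 × 12 = $1,339.92/yr
Condo association dues: $49.46 × 12 = $593.52/yr
Municipal property tax: $8,492.04/yr
Yearly total = $11,738.40

$11,738.40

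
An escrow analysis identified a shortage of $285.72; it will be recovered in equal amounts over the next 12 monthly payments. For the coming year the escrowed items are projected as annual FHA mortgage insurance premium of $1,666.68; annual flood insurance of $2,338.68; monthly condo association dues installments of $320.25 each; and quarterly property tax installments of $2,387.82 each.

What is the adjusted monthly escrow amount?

FHA mortgage insurance premium: $1,666.68 per year
Flood insurance: $2,338.68 per year
Condo association dues: $320.25 × 12 = $3,843.00 per year
Property tax: $2,387.82 × 4 = $9,551.28 per year
Combined annual = $1,666.68 + $2,338.68 + $3,843.00 + $9,551.28 = $17,399.64
Monthly escrow = $17,399.64 ÷ 12 = $1,449.97
Shortage per month = $285.72 / 12 = $23.81
New monthly escrow = $1,449.97 + $23.81 = $1,473.78

$1,473.78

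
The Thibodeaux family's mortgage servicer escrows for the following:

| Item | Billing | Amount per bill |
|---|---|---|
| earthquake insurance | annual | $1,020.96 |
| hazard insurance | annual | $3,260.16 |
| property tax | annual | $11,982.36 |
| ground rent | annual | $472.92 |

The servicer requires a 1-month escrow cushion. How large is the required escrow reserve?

$1,394.70

Earthquake insurance — $1,020.96 per year
Hazard insurance — $3,260.16 per year
Property tax — $11,982.36 per year
Ground rent — $472.92 per year
Total per year = $1,020.96 + $3,260.16 + $11,982.36 + $472.92 = $16,736.40
Monthly escrow = $16,736.40 / 12 = $1,394.70
Reserve = 1 × $1,394.70 = $1,394.70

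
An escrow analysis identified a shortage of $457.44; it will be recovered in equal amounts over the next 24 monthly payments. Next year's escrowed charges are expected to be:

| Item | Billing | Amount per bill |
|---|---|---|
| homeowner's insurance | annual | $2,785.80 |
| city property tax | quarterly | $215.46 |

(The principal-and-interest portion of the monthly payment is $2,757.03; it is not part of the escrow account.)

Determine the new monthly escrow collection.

Homeowner's insurance = $2,785.80 per year
City property tax = $215.46 × 4 = $861.84 per year
Yearly total = $3,647.64
Monthly escrow = $3,647.64 / 12 = $303.97
Monthly shortage recovery: $457.44 / 24 = $19.06
New monthly escrow = $303.97 + $19.06 = $323.03

$323.03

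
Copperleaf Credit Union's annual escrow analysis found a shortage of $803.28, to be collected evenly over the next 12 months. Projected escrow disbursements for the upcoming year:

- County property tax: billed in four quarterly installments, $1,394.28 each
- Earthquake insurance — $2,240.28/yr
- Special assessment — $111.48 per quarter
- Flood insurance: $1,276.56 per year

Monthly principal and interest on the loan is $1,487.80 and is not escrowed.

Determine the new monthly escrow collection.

County property tax — $1,394.28 × 4 = $5,577.12
Earthquake insurance — $2,240.28
Special assessment — $111.48 × 4 = $445.92
Flood insurance — $1,276.56
Total per year = $5,577.12 + $2,240.28 + $445.92 + $1,276.56 = $9,539.88
Per month = $9,539.88 ÷ 12 = $794.99
Shortage spread = $803.28 / 12 = $66.94/mo
Adjusted monthly = $794.99 + $66.94 = $861.93

$861.93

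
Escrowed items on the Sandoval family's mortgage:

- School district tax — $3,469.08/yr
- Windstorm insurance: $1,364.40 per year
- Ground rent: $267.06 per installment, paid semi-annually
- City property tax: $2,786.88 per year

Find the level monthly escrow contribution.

$679.54

School district tax — $3,469.08 per year
Windstorm insurance — $1,364.40 per year
Ground rent — $267.06 × 2 = $534.12 per year
City property tax — $2,786.88 per year
Total annual escrow = $3,469.08 + $1,364.40 + $534.12 + $2,786.88 = $8,154.48
Monthly = $8,154.48 ÷ 12 = $679.54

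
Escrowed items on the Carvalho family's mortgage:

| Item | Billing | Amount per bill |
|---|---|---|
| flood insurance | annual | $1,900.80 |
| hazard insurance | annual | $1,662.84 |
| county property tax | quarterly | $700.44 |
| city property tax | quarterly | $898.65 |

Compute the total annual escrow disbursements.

$9,960.00

Flood insurance — $1,900.80/yr
Hazard insurance — $1,662.84/yr
County property tax — $700.44 × 4 = $2,801.76/yr
City property tax — $898.65 × 4 = $3,594.60/yr
Total annual escrow = $1,900.80 + $1,662.84 + $2,801.76 + $3,594.60 = $9,960.00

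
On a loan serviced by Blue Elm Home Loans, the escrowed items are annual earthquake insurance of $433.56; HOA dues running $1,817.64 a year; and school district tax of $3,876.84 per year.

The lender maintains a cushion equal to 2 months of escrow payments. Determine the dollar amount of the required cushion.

Earthquake insurance: $433.56/yr
HOA dues: $1,817.64/yr
School district tax: $3,876.84/yr
Yearly total = $433.56 + $1,817.64 + $3,876.84 = $6,128.04
Base monthly escrow = $6,128.04 ÷ 12 = $510.67
Required cushion = 2 × $510.67 = $1,021.34

$1,021.34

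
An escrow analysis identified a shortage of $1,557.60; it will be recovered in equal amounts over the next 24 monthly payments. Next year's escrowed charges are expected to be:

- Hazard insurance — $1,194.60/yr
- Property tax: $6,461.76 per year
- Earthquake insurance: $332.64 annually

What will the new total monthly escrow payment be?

$730.65

Hazard insurance: $1,194.60
Property tax: $6,461.76
Earthquake insurance: $332.64
Yearly total = $7,989.00
Per month = $7,989.00 ÷ 12 = $665.75
Shortage spread = $1,557.60 ÷ 24 = $64.90/mo
Adjusted monthly = $665.75 + $64.90 = $730.65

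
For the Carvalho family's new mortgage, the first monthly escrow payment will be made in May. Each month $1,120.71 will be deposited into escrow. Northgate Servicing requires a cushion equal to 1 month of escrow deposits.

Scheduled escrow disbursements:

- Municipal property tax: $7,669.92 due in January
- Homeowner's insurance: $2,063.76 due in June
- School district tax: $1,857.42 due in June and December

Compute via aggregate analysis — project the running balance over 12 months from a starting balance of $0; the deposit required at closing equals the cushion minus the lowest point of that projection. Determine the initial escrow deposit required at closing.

Cushion = 1 × $1,120.71 = $1,120.71
Trial balance (start $0, +$1,120.71 each month, − disbursements):
  May: +$1,120.71 → $1,120.71
  Jun: +$1,120.71 − $3,921.18 → -$1,679.76
  Jul: +$1,120.71 → -$559.05
  Aug: +$1,120.71 → $561.66
  Sep: +$1,120.71 → $1,682.37
  Oct: +$1,120.71 → $2,803.08
  Nov: +$1,120.71 → $3,923.79
  Dec: +$1,120.71 − $1,857.42 → $3,187.08
  Jan: +$1,120.71 − $7,669.92 → -$3,362.13
  Feb: +$1,120.71 → -$2,241.42
  Mar: +$1,120.71 → -$1,120.71
  Apr: +$1,120.71 → $0.00
Lowest trial balance = -$3,362.13 (Jan)
Initial deposit = cushion − low point = $1,120.71 − (-$3,362.13) = $4,482.84

$4,482.84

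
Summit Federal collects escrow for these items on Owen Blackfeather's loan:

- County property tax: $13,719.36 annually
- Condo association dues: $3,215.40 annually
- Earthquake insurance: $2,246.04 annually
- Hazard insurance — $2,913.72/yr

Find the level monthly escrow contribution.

County property tax: $13,719.36 annually
Condo association dues: $3,215.40 annually
Earthquake insurance: $2,246.04 annually
Hazard insurance: $2,913.72 annually
Total per year = $13,719.36 + $3,215.40 + $2,246.04 + $2,913.72 = $22,094.52
Monthly escrow = $22,094.52 ÷ 12 = $1,841.21

$1,841.21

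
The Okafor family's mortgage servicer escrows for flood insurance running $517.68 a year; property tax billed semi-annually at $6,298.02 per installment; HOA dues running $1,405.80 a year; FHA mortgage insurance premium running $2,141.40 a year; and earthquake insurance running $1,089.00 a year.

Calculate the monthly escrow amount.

$1,479.16

Flood insurance: $517.68 annually
Property tax: $6,298.02 × 2 = $12,596.04 annually
HOA dues: $1,405.80 annually
FHA mortgage insurance premium: $2,141.40 annually
Earthquake insurance: $1,089.00 annually
Total per year = $517.68 + $12,596.04 + $1,405.80 + $2,141.40 + $1,089.00 = $17,749.92
Per month = $17,749.92 / 12 = $1,479.16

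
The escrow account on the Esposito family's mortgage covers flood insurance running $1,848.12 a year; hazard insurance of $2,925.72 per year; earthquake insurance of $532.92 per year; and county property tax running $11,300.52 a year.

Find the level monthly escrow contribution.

$1,383.94

Flood insurance: $1,848.12/yr
Hazard insurance: $2,925.72/yr
Earthquake insurance: $532.92/yr
County property tax: $11,300.52/yr
Total annual escrow = $1,848.12 + $2,925.72 + $532.92 + $11,300.52 = $16,607.28
Base monthly escrow = $16,607.28 ÷ 12 = $1,383.94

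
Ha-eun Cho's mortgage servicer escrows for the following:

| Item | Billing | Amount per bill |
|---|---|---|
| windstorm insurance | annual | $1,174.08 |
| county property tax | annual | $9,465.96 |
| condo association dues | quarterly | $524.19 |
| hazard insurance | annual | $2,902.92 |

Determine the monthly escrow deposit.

Windstorm insurance — $1,174.08
County property tax — $9,465.96
Condo association dues — $524.19 × 4 = $2,096.76
Hazard insurance — $2,902.92
Combined annual = $1,174.08 + $9,465.96 + $2,096.76 + $2,902.92 = $15,639.72
Per month = $15,639.72 / 12 = $1,303.31

$1,303.31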